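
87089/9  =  87089/9 = 9676.56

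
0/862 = 0  =  0.00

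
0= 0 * 12581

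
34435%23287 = 11148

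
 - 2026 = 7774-9800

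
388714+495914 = 884628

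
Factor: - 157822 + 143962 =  - 2^2*3^2*5^1*7^1*11^1 = - 13860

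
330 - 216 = 114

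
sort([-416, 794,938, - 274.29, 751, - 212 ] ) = [  -  416, - 274.29, - 212, 751,  794,938 ] 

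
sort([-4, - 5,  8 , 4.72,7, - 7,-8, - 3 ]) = [ - 8, - 7, - 5, - 4,-3,4.72,7,8] 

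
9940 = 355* 28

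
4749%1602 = 1545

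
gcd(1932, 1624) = 28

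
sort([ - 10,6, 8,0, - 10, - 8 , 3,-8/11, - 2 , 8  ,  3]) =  [-10,- 10 , - 8,-2, - 8/11, 0,3, 3,  6, 8,8 ]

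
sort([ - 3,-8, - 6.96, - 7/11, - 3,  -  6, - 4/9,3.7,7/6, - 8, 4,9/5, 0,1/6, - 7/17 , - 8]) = [ - 8,-8, - 8, - 6.96, - 6, - 3, - 3, - 7/11 , - 4/9 , - 7/17,0,1/6,7/6,9/5,3.7, 4 ]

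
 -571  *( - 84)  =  47964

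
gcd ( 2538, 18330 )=282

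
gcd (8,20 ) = 4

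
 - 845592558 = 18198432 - 863790990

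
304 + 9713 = 10017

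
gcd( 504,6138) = 18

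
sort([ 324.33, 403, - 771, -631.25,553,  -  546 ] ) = [-771,-631.25,  -  546,324.33, 403,553 ]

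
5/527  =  5/527 = 0.01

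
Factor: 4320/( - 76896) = -5/89 = - 5^1*89^( - 1 )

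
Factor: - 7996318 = -2^1 * 11^1 * 23^1*15803^1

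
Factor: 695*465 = 323175 = 3^1 * 5^2*31^1*139^1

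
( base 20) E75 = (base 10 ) 5745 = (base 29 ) 6o3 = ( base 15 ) 1A80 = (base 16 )1671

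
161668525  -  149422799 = 12245726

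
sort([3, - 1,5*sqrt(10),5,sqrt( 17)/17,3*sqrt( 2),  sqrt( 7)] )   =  [  -  1,sqrt( 17) /17, sqrt(7),3, 3*sqrt(2), 5, 5*sqrt( 10) ] 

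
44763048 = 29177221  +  15585827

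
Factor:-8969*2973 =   -  3^1*991^1*8969^1 = - 26664837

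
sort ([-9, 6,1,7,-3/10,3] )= [ - 9,-3/10,  1,3,6,7] 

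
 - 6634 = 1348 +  - 7982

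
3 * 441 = 1323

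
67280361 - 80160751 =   -  12880390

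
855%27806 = 855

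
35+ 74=109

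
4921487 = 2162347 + 2759140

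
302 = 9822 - 9520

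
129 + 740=869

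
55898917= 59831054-3932137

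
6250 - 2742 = 3508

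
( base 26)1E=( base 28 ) 1c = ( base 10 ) 40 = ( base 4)220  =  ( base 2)101000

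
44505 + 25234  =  69739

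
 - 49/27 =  - 2+5/27 = - 1.81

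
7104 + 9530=16634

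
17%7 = 3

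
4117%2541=1576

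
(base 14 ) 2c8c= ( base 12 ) 4738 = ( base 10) 7964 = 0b1111100011100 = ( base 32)7OS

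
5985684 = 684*8751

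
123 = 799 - 676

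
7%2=1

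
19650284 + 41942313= 61592597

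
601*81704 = 49104104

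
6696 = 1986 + 4710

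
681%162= 33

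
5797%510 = 187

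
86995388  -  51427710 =35567678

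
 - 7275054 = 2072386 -9347440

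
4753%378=217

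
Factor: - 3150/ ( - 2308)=2^(- 1)*3^2*5^2*7^1*577^( - 1 ) = 1575/1154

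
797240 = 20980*38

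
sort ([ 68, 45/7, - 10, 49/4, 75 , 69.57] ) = [-10, 45/7 , 49/4,68, 69.57, 75]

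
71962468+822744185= 894706653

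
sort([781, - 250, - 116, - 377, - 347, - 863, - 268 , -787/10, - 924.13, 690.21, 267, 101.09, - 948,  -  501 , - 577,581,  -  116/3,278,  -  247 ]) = [  -  948, - 924.13, - 863 ,- 577, - 501,-377,-347, - 268, - 250 , - 247, - 116,-787/10, - 116/3,  101.09,  267,  278,581, 690.21,  781]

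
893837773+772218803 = 1666056576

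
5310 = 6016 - 706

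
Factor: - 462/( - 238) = 33/17 = 3^1*11^1*17^(-1)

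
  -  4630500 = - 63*73500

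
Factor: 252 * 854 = 215208 =2^3*3^2 * 7^2*61^1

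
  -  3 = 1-4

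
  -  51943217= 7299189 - 59242406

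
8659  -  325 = 8334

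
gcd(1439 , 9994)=1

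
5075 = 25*203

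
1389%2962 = 1389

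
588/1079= 588/1079= 0.54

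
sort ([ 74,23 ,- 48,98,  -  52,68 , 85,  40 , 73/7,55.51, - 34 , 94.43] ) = [ -52, - 48, - 34, 73/7,23,40,55.51, 68,  74,85, 94.43,98 ] 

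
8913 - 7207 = 1706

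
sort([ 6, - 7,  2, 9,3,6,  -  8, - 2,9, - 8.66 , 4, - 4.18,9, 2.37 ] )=[-8.66, - 8, - 7, - 4.18, - 2 , 2,2.37,  3,4, 6,6,9,9,9 ]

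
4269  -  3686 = 583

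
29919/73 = 29919/73=409.85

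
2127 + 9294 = 11421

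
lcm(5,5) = 5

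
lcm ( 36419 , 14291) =1128989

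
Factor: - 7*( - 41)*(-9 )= - 3^2*7^1*41^1=- 2583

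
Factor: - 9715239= - 3^2*1079471^1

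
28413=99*287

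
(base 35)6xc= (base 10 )8517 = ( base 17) 1c80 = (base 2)10000101000101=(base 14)3165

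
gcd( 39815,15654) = 1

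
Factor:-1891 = - 31^1 * 61^1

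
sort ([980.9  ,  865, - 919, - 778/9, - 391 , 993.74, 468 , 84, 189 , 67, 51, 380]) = [-919, - 391,- 778/9, 51, 67, 84 , 189, 380, 468,865,980.9, 993.74] 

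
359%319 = 40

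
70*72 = 5040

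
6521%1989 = 554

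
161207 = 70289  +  90918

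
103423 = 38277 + 65146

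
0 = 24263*0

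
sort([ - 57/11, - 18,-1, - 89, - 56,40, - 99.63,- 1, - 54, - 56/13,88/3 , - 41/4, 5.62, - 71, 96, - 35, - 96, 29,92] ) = [ - 99.63, - 96, - 89, - 71, - 56, - 54,-35, -18, - 41/4, - 57/11, - 56/13,- 1, - 1, 5.62,29 , 88/3,40, 92,96] 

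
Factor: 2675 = 5^2 * 107^1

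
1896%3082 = 1896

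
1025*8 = 8200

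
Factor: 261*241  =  3^2*29^1*241^1  =  62901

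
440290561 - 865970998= - 425680437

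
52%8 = 4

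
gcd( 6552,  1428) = 84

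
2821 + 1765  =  4586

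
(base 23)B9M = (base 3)22022000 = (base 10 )6048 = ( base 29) 75g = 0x17a0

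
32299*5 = 161495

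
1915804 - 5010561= - 3094757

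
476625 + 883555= 1360180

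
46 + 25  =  71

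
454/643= 454/643 = 0.71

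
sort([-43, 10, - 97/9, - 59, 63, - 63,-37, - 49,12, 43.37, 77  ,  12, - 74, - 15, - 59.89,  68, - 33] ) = [- 74, - 63, - 59.89, - 59, - 49, -43, - 37,-33, - 15, - 97/9, 10,12,  12, 43.37, 63, 68 , 77]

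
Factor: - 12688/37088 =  - 2^( -1)*13^1* 19^( - 1)=- 13/38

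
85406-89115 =  -  3709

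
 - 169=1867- 2036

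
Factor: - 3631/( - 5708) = 2^( - 2)*1427^ ( - 1)*3631^1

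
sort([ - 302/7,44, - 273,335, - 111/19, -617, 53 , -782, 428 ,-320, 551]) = [ - 782,- 617,-320, - 273, - 302/7,-111/19, 44,53,335,428,551 ] 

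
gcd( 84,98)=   14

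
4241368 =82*51724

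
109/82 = 1 + 27/82 = 1.33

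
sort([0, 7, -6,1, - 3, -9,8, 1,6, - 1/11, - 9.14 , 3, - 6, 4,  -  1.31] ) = [  -  9.14, - 9, - 6, - 6, - 3 ,-1.31, - 1/11 , 0, 1,1, 3,  4,6,7,  8 ] 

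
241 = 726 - 485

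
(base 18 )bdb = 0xee1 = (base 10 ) 3809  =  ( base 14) 1561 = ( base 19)aa9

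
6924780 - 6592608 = 332172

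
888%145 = 18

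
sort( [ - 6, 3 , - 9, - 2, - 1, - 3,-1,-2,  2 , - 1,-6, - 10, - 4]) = [ - 10, - 9,-6,-6, - 4, - 3, - 2, - 2,- 1,  -  1, - 1,2, 3] 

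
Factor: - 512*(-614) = 314368 = 2^10* 307^1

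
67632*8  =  541056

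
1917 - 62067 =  - 60150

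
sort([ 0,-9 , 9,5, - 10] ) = [-10, - 9, 0,5, 9] 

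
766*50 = 38300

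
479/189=2+101/189 = 2.53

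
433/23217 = 433/23217 = 0.02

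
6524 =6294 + 230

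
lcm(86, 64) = 2752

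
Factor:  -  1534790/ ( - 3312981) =2^1*3^ ( - 4 )*5^1*7^( - 1)*23^1*5843^ ( - 1)*6673^1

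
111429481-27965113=83464368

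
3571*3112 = 11112952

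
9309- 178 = 9131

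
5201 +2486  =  7687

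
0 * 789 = 0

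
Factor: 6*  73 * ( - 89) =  - 38982 = -2^1 * 3^1 *73^1*89^1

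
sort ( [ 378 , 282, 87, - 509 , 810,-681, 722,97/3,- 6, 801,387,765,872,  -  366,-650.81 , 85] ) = [-681,-650.81, -509,-366,  -  6, 97/3,85, 87, 282, 378,  387 , 722,765,801,810,872]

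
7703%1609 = 1267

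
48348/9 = 5372 = 5372.00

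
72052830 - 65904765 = 6148065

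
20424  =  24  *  851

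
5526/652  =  2763/326= 8.48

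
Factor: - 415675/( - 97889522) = 2^ (- 1) * 5^2*13^1*1279^1*48944761^(-1)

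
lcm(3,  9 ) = 9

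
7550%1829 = 234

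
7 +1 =8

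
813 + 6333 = 7146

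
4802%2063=676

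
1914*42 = 80388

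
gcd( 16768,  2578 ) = 2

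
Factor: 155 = 5^1* 31^1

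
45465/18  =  15155/6= 2525.83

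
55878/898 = 62 + 101/449 = 62.22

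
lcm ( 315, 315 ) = 315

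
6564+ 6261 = 12825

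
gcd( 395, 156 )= 1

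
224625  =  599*375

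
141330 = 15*9422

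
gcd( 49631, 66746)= 1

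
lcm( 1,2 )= 2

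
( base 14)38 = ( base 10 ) 50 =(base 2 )110010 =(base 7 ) 101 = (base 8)62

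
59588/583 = 102+122/583 = 102.21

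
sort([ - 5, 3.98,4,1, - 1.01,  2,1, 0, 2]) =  [ - 5 , - 1.01,0, 1, 1 , 2,  2,3.98,4]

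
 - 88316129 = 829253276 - 917569405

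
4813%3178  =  1635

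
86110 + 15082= 101192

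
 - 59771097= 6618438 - 66389535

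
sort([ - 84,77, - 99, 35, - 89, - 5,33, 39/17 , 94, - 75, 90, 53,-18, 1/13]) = [ - 99,-89, - 84, - 75, - 18,  -  5,1/13, 39/17,33, 35, 53,  77, 90, 94 ]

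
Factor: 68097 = 3^1*22699^1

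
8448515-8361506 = 87009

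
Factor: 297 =3^3*11^1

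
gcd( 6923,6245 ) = 1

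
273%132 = 9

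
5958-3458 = 2500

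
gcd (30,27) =3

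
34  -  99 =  - 65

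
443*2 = 886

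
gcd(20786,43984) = 2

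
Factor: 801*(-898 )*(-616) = 2^4*3^2*7^1* 11^1*89^1 * 449^1 = 443087568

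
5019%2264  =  491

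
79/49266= 79/49266 = 0.00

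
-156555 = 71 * (-2205)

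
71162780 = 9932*7165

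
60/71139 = 20/23713 = 0.00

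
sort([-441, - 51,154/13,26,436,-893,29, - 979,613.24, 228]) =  [-979, - 893, - 441,-51, 154/13,26,29,228,436, 613.24]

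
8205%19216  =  8205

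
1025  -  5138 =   -  4113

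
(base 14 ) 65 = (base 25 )3e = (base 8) 131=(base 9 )108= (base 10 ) 89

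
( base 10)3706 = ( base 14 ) 14CA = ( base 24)6AA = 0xE7A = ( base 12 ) 218a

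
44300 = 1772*25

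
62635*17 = 1064795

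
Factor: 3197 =23^1*139^1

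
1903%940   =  23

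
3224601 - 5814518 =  - 2589917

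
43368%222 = 78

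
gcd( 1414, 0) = 1414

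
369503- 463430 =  - 93927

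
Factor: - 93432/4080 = -229/10 = - 2^( - 1)*5^( - 1 )*229^1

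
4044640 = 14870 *272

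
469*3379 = 1584751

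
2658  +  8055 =10713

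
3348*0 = 0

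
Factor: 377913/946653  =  23^1*5477^1*315551^(-1)= 125971/315551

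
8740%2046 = 556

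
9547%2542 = 1921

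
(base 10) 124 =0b1111100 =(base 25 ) 4O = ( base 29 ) 48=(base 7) 235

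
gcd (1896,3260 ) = 4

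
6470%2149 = 23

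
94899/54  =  1757 + 7/18=1757.39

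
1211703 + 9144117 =10355820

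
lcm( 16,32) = 32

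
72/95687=72/95687 = 0.00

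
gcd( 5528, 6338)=2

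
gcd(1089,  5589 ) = 9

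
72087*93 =6704091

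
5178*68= 352104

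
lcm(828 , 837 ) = 77004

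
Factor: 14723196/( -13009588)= - 3^1  *  787^1*1559^1*3252397^( - 1) = - 3680799/3252397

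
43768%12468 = 6364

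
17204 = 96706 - 79502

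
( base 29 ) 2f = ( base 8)111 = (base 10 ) 73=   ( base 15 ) 4D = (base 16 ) 49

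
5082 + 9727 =14809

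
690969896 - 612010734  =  78959162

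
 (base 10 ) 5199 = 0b1010001001111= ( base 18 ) G0F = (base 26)7hp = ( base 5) 131244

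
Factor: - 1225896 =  - 2^3*3^1*7^1*7297^1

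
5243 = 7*749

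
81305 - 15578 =65727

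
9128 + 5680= 14808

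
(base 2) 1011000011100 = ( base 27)7KH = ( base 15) 1a25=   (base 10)5660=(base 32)5gs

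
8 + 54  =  62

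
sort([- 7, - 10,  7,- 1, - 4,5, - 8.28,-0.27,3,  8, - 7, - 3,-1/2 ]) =[  -  10,  -  8.28, - 7, - 7, - 4, - 3 , - 1 , - 1/2,  -  0.27,  3,  5,  7 , 8]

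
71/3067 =71/3067 = 0.02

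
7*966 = 6762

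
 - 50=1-51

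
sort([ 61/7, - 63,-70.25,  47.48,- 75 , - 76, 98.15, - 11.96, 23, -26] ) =[ - 76, - 75, - 70.25, - 63,-26,-11.96,61/7, 23, 47.48,  98.15] 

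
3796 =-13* ( - 292) 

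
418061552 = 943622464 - 525560912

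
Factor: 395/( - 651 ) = -3^ ( - 1 )* 5^1*7^ ( - 1)*31^( - 1) *79^1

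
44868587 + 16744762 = 61613349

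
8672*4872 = 42249984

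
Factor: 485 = 5^1*97^1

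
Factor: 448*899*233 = 93841216 = 2^6 * 7^1*29^1*31^1*233^1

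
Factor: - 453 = - 3^1*151^1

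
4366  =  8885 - 4519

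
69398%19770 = 10088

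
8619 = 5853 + 2766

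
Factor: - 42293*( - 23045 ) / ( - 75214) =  - 974642185/75214=- 2^( - 1)*5^1 * 11^1*419^1*37607^ ( - 1)*42293^1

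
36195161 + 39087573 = 75282734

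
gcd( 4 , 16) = 4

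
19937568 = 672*29669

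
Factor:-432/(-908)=2^2 * 3^3 * 227^(  -  1 )= 108/227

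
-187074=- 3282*57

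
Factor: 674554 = 2^1*337277^1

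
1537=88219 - 86682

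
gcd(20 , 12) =4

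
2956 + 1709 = 4665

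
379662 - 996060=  - 616398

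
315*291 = 91665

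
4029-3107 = 922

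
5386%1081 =1062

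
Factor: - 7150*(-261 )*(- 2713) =  -  2^1*3^2*5^2*11^1*13^1 *29^1*2713^1= -5062864950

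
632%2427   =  632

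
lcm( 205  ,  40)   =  1640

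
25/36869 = 25/36869 =0.00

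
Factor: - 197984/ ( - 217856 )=269/296 =2^( - 3 )*37^(  -  1)*269^1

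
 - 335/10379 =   -  1 + 10044/10379 = -0.03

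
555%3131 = 555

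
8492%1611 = 437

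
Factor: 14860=2^2*5^1*743^1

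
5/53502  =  5/53502 = 0.00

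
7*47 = 329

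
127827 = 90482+37345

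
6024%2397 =1230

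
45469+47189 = 92658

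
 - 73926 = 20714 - 94640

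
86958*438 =38087604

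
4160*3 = 12480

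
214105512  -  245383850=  - 31278338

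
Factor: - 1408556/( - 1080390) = 2^1*3^(-1)*5^( - 1 )*397^1*887^1*36013^(-1 ) = 704278/540195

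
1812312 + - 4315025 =-2502713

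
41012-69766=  - 28754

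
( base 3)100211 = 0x109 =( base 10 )265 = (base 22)c1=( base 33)81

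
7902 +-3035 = 4867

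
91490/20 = 4574 + 1/2 =4574.50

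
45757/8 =45757/8 = 5719.62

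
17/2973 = 17/2973= 0.01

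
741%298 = 145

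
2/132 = 1/66 = 0.02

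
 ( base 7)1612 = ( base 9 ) 787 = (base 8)1206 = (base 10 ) 646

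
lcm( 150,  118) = 8850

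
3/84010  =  3/84010 =0.00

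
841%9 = 4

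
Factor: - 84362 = -2^1*42181^1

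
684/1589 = 684/1589= 0.43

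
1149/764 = 1149/764 = 1.50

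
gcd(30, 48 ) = 6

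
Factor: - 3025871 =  - 3025871^1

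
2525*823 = 2078075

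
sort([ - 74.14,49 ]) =[ - 74.14, 49 ] 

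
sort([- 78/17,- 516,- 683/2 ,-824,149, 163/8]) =[-824, - 516, - 683/2,-78/17,163/8, 149]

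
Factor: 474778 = 2^1*277^1*857^1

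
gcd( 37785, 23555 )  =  5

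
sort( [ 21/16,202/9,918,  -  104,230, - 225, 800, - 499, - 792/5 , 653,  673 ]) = [ - 499, - 225, - 792/5, - 104,21/16,202/9,230,653, 673,800, 918]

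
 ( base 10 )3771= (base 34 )38V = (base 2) 111010111011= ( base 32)3LR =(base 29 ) 4e1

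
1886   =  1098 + 788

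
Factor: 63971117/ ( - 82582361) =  - 7^2*887^( - 1)*93103^( - 1 )*1305533^1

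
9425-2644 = 6781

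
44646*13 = 580398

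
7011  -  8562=  -  1551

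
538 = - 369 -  - 907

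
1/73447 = 1/73447 = 0.00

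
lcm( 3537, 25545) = 229905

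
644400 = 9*71600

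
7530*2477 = 18651810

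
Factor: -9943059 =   -  3^1*7^1*473479^1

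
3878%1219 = 221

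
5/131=5/131 = 0.04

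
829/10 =829/10 = 82.90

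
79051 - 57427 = 21624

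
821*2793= 2293053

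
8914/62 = 143 + 24/31 = 143.77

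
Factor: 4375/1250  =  7/2 = 2^(  -  1 )*7^1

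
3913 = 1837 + 2076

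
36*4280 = 154080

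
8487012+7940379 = 16427391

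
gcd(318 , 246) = 6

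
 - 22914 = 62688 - 85602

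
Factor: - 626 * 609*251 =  - 2^1 *3^1 *7^1*29^1*251^1*313^1 = - 95689734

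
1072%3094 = 1072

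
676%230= 216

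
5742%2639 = 464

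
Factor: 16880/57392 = 5^1*17^( - 1 )= 5/17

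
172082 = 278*619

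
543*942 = 511506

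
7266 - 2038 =5228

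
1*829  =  829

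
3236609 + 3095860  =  6332469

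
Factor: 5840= 2^4*5^1*73^1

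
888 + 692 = 1580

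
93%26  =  15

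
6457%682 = 319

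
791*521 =412111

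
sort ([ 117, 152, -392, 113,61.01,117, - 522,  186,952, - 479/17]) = [ - 522, - 392, - 479/17,61.01,113,117,117 , 152,186,952] 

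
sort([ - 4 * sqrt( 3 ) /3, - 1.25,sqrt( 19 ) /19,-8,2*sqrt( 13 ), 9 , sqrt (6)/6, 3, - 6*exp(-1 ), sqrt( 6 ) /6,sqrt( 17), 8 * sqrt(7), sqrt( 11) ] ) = [ - 8 , - 4 * sqrt( 3 ) /3, - 6 * exp( - 1 ), - 1.25 , sqrt(19 ) /19 , sqrt(6 ) /6,sqrt( 6 )/6,3,sqrt( 11),sqrt( 17), 2 * sqrt ( 13 ), 9, 8*sqrt (7) ]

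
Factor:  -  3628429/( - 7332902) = 2^(-1) *7^1*17^1*1087^( - 1 ) * 3373^ (-1)*30491^1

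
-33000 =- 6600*5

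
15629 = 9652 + 5977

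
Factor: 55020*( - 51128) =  - 2^5 * 3^1*5^1*7^2*11^1 * 83^1*131^1 = - 2813062560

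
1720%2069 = 1720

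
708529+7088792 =7797321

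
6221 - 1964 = 4257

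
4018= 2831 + 1187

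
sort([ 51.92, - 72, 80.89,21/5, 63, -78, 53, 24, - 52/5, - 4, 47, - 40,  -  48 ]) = [  -  78,- 72, - 48,  -  40,-52/5 , - 4, 21/5, 24, 47, 51.92,  53, 63, 80.89]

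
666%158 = 34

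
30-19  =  11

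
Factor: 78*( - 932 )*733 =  - 53286168 = -  2^3*3^1*13^1 * 233^1*733^1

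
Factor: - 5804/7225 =  -  2^2 * 5^(-2)*17^ ( -2 )*1451^1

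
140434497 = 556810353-416375856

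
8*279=2232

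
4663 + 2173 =6836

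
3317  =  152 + 3165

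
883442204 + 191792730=1075234934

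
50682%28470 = 22212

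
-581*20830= -12102230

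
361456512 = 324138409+37318103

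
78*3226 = 251628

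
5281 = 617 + 4664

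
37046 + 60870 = 97916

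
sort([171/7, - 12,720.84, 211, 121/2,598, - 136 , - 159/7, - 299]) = [ - 299 , - 136, - 159/7, - 12, 171/7, 121/2,211, 598, 720.84 ] 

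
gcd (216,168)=24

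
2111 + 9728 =11839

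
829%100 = 29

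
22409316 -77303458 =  - 54894142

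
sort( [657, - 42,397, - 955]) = [ - 955, - 42, 397,657]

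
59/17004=59/17004 = 0.00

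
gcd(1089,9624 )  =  3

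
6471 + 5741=12212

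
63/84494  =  63/84494 = 0.00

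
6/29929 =6/29929  =  0.00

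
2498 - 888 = 1610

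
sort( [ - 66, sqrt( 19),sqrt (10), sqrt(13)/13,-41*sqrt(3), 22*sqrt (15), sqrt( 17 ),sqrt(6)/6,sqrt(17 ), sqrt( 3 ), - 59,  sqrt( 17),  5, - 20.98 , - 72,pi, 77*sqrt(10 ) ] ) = [ - 72, - 41*sqrt( 3), - 66, - 59, - 20.98 , sqrt( 13 ) /13, sqrt ( 6)/6,sqrt (3) , pi , sqrt(10), sqrt(17), sqrt(17),sqrt(17) , sqrt ( 19), 5, 22 * sqrt(15 ), 77 * sqrt(10)] 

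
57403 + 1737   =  59140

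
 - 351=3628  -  3979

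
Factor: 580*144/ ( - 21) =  - 2^6*3^1*5^1*7^(  -  1)*29^1 = - 27840/7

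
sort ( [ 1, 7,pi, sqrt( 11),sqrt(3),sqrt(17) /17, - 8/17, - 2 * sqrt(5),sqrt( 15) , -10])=[ - 10, - 2*sqrt( 5), - 8/17, sqrt(17)/17,1,sqrt(3),pi,sqrt(11 ), sqrt(15), 7] 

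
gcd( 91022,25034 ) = 2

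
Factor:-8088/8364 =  - 2^1*17^( - 1)*41^( - 1)*337^1=- 674/697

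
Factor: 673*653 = 653^1*673^1 = 439469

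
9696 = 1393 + 8303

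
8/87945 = 8/87945 =0.00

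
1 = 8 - 7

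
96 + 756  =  852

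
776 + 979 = 1755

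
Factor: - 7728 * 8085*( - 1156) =2^6 * 3^2 * 5^1*7^3*11^1*17^2*23^1= 72227897280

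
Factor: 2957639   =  23^2*5591^1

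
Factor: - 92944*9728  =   - 2^13*19^1  *37^1*157^1 = - 904159232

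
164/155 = 1 + 9/155 = 1.06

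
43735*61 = 2667835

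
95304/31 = 3074 + 10/31= 3074.32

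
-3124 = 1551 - 4675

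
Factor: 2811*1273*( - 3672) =-13139895816 = - 2^3*3^4*17^1 * 19^1*67^1*937^1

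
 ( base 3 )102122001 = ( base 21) j4g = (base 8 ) 20437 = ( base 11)6409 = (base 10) 8479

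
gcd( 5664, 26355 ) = 3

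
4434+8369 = 12803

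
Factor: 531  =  3^2*59^1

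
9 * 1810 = 16290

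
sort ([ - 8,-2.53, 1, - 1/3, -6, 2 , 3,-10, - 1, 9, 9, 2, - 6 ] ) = [- 10, - 8, - 6,  -  6,  -  2.53, - 1, - 1/3,1,  2, 2,  3, 9,9] 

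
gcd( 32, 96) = 32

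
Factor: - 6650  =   - 2^1*5^2 * 7^1*19^1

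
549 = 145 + 404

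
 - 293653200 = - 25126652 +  - 268526548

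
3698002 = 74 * 49973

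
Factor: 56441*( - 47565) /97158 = - 894872055/32386 = - 2^( - 1)*3^1*5^1*7^2*11^1*  151^1*733^1 *16193^( - 1)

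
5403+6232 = 11635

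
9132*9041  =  82562412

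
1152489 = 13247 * 87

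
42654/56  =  21327/28 = 761.68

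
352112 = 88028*4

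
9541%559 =38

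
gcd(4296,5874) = 6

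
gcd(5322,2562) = 6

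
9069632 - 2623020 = 6446612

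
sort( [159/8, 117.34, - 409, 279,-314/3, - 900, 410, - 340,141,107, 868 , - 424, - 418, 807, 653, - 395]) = [ - 900, - 424,-418, - 409 ,  -  395, - 340, - 314/3, 159/8,107, 117.34, 141, 279, 410,653, 807  ,  868 ]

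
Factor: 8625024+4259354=12884378 = 2^1 * 13^1*277^1*1789^1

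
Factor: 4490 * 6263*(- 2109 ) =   -  59306914830= -2^1*3^1*5^1*19^1*37^1*449^1*6263^1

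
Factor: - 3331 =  - 3331^1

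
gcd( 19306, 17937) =1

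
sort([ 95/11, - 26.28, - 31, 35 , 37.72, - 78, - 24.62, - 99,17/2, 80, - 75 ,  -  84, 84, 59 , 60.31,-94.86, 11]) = [- 99,  -  94.86, - 84,-78, - 75,-31, - 26.28, - 24.62,17/2,  95/11,11, 35,37.72 , 59,60.31, 80,84]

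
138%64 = 10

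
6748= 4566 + 2182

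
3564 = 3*1188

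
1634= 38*43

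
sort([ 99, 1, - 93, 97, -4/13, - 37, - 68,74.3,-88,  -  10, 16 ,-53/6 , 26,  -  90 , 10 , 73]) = [ - 93, - 90, - 88 , - 68, - 37, - 10, - 53/6, - 4/13, 1 , 10,16 , 26,73,74.3, 97,99 ]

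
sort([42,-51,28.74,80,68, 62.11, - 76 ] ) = [ - 76, - 51, 28.74,42,62.11, 68 , 80]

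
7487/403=18 + 233/403 = 18.58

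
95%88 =7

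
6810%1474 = 914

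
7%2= 1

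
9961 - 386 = 9575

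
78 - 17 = 61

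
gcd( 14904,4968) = 4968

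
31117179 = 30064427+1052752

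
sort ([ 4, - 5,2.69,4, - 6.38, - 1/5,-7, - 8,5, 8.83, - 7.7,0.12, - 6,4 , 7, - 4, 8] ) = [ - 8,-7.7,-7  ,  -  6.38,-6, - 5, - 4, - 1/5,0.12,2.69,4, 4,4,5,7,  8,8.83] 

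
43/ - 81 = - 1 + 38/81 = - 0.53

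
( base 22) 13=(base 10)25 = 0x19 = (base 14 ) 1B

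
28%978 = 28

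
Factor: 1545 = 3^1*5^1 * 103^1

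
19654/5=19654/5 = 3930.80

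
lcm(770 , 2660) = 29260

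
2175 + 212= 2387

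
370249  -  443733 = -73484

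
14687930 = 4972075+9715855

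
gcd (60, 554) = 2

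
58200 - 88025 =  - 29825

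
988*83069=82072172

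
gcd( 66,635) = 1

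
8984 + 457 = 9441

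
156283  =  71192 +85091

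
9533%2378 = 21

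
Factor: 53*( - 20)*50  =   - 53000=- 2^3*5^3*53^1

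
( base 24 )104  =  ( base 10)580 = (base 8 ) 1104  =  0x244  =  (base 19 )1ba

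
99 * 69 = 6831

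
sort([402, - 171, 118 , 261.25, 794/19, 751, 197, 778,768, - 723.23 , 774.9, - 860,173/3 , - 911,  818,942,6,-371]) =[ - 911,-860, - 723.23,-371, - 171, 6, 794/19,173/3,  118, 197,261.25,402,  751,  768,774.9,778 , 818,942 ] 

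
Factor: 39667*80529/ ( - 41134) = - 2^( - 1) * 3^1*17^1*131^(- 1) * 157^ (- 1 )*1579^1*39667^1 = - 3194343843/41134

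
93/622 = 93/622 = 0.15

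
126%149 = 126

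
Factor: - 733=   -  733^1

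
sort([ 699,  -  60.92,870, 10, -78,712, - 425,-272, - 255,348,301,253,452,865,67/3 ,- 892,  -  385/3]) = [ - 892,- 425 , - 272, -255,  -  385/3, - 78,  -  60.92,10,67/3, 253,301,348 , 452,699,712,  865,870]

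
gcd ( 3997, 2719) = 1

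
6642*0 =0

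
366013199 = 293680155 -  - 72333044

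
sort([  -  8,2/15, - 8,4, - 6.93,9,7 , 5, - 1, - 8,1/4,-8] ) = [-8,-8, -8, - 8, - 6.93,  -  1 , 2/15,1/4,  4,  5, 7, 9]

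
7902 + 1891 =9793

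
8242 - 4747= 3495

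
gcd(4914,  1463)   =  7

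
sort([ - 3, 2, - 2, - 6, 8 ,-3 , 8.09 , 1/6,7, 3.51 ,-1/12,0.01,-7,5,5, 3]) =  [ - 7,-6, - 3 , - 3, - 2,- 1/12,0.01,1/6 , 2, 3,3.51, 5,5,7,8,8.09 ]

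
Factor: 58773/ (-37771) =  - 3^1*11^1*13^1 *107^( - 1) * 137^1  *  353^ ( - 1 )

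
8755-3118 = 5637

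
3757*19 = 71383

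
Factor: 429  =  3^1*11^1 * 13^1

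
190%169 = 21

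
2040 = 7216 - 5176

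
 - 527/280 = -527/280 =- 1.88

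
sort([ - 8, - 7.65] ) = [ - 8,-7.65]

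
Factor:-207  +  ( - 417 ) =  - 624 = - 2^4*3^1*13^1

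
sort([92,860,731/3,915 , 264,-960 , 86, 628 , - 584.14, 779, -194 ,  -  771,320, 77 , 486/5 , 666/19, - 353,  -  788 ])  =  [ - 960, - 788, - 771,  -  584.14 ,-353, - 194,  666/19,77,86,92, 486/5,731/3 , 264,  320, 628, 779,860, 915 ]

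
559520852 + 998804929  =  1558325781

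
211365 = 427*495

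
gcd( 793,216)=1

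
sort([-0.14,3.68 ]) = [-0.14,3.68] 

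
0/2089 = 0 = 0.00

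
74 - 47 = 27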